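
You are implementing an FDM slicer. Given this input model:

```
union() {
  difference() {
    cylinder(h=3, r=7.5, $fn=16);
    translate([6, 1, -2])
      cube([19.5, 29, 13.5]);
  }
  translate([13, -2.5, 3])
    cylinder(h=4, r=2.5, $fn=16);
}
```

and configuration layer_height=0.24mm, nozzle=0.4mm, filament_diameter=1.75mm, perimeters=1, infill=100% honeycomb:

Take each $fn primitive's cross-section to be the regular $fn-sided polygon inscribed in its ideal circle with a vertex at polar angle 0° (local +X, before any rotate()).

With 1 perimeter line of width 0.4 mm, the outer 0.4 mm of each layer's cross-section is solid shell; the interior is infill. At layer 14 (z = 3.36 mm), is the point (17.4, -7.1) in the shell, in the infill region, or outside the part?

At z = 3.36 mm: the cylinder is not intersected at this z (z outside [0, 3]); the cube at (6, 1) (footprint 19.5×29) is included at this height; Taking the first minus the rest: the first operand is absent here, so nothing remains; the r=2.5 cylinder at (13, -2.5) gives a regular 16-gon of circumradius 2.5 (constant along its height); Taking the union: only the r=2.5 cylinder at (13, -2.5) is present, so the union is just that shape — 1 connected region. Overall, the cross-section is a single solid region. The nearest boundary edge runs (13.96, -4.81)→(14.77, -4.27); distance from the point to it = 3.87 mm. The point is not inside any of the regions above, so it lies outside the cross-section (3.87 mm from the nearest boundary).

outside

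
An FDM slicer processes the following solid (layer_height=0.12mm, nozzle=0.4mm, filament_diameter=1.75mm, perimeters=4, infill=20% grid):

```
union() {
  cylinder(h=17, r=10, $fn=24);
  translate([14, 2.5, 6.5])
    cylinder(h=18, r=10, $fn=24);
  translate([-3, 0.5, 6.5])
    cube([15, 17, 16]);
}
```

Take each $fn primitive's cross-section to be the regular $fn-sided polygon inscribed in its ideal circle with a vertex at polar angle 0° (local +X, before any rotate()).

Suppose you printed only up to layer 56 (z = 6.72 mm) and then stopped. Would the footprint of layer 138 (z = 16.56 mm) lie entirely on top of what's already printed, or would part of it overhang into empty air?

entirely on top

Compare the two slices. At z = 6.72: the r=10 cylinder contributes a regular 24-gon of circumradius 10 (area = (24/2)·10.000²·sin(360°/24) = 310.58 mm²); the cylinder at (14, 2.5): section is a regular 24-gon, circumradius r=10 (area = (24/2)·10.000²·sin(360°/24) = 310.58 mm²); the 15×17 cube at (-3, 0.5) contributes its full rectangle (area 255.00 mm²); Merging all regions: the regions partially overlap — summed areas 876.17 mm² minus the doubly-counted overlap 197.04 mm² gives 679.13 mm² — area = 679.13 mm². At z = 16.56: the r=10 cylinder contributes a regular 24-gon of circumradius 10 (area = (24/2)·10.000²·sin(360°/24) = 310.58 mm²); the cylinder at (14, 2.5): section is a regular 24-gon, circumradius r=10 (area = (24/2)·10.000²·sin(360°/24) = 310.58 mm²); the cube at (-3, 0.5) (footprint 15×17) is included at this height (area 255.00 mm²); Combining (union): the regions partially overlap — summed areas 876.17 mm² minus the doubly-counted overlap 197.04 mm² gives 679.13 mm² — area = 679.13 mm². Checking containment: the cross-section at z = 16.56 is a subset of the cross-section at z = 6.72.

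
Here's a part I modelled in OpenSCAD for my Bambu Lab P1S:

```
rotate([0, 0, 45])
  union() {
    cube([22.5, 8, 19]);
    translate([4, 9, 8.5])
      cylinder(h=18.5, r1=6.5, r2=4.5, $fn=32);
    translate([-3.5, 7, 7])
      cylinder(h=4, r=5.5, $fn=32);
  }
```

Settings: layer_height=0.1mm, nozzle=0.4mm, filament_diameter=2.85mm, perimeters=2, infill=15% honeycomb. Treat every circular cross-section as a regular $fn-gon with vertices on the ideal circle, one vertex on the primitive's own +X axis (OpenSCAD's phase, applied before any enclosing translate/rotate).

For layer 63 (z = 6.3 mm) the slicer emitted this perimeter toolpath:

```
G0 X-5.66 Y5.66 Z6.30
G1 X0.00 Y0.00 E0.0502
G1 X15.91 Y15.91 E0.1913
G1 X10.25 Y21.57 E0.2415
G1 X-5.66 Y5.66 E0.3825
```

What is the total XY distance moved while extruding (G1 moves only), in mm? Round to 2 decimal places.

Sum the Euclidean lengths of each G1 segment: total = 61.01 mm.

61.01 mm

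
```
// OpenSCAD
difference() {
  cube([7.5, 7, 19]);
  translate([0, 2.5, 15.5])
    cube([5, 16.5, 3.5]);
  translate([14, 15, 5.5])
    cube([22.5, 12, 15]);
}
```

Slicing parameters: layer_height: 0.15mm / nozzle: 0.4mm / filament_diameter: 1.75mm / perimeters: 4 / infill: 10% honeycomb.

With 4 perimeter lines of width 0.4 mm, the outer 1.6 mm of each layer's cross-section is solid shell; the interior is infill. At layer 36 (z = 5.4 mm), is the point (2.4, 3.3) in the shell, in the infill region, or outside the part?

infill

At z = 5.4 mm: the cube is present — its section is the full 7.5×7 rectangle; the cube at (0, 2.5) is absent (z outside [15.5, 19]); the cube at (14, 15) is not intersected at this z (z outside [5.5, 20.5]); After the difference (first − rest): none of the subtracted shapes is present at this height, so the 7.5×7 cube is unchanged — 1 connected region. Overall, the cross-section is a single solid region. The nearest boundary edge runs (0.00, 7.00)→(0.00, 0.00); distance from the point to it = 2.40 mm. The point is inside the cross-section and 2.40 mm from the nearest boundary — more than the 1.6 mm shell width (4 × 0.4), so it's in the infill interior.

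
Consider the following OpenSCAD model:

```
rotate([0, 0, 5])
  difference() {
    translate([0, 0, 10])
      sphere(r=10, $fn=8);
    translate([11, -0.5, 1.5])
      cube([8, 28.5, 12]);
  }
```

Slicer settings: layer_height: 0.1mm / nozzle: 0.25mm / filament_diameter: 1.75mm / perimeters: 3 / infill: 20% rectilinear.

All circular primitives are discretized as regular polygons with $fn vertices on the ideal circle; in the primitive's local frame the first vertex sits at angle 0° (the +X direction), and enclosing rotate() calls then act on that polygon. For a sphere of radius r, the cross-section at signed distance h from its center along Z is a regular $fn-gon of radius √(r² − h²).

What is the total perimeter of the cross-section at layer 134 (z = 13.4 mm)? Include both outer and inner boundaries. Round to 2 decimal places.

At z = 13.4 mm: the r=10 sphere slices to a regular 8-gon of circumradius 9.404 (√(r²−h²) with h=3.4 from center) (perimeter = 2·8·9.404·sin(180°/8) = 57.58 mm); the 8×28.5 cube at (11, -0.5) contributes its full rectangle (perimeter 73.00 mm); Taking the first minus the rest: starting from the r=10 sphere, the 8×28.5 cube at (11, -0.5) misses the remaining region (no effect) — boundary = 57.58 mm; (rotated 5° about Z; rotation is an isometry so areas/perimeters/island counts are preserved). Overall, the cross-section is a single solid region. Total boundary length (outer) = 57.58 mm.

57.58 mm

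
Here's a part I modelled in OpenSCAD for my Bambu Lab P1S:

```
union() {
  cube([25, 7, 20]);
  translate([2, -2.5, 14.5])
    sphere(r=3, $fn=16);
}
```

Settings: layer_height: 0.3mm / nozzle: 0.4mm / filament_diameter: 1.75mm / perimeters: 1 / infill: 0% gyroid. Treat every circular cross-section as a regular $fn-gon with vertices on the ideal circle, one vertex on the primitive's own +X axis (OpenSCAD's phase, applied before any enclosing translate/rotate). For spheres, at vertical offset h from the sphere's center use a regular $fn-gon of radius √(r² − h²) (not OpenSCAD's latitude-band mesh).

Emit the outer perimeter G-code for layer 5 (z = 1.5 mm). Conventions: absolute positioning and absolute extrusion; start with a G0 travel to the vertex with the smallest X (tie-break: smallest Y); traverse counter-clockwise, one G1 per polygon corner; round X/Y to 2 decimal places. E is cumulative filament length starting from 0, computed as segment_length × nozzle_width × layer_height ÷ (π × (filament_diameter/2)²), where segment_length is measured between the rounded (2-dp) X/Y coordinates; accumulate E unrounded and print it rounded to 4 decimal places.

G0 X0.00 Y0.00 Z1.50
G1 X25.00 Y0.00 E1.2473
G1 X25.00 Y7.00 E1.5965
G1 X0.00 Y7.00 E2.8437
G1 X0.00 Y0.00 E3.1930

At z = 1.5 mm: the cube is present — its section is the full 25×7 rectangle; the sphere at (2, -2.5) does not reach this height (|z−center|=13.000 > r=3); Taking the union: only the 25×7 cube is present, so the union is just that shape — 1 connected region. The outline is a single polygon with 4 vertices. Extrusion per mm of travel: 0.4 × 0.3 / (π × 0.875²) = 0.049890. Accumulating E over each segment gives final E = 3.1930.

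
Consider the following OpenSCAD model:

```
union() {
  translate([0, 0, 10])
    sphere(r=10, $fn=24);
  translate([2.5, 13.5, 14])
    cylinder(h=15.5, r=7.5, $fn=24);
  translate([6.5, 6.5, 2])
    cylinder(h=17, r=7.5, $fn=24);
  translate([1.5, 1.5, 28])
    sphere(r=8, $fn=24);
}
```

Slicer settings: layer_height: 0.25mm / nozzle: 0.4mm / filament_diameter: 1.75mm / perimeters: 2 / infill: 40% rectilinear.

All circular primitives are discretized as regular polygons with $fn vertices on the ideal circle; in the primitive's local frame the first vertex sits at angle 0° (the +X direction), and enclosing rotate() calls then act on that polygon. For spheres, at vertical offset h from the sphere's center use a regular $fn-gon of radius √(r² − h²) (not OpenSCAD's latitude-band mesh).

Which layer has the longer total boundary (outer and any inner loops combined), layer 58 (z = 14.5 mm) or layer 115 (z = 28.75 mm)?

layer 58 (z = 14.5 mm)

Layer 58 (z = 14.5): the r=10 sphere slices to a regular 24-gon of circumradius 8.930 (√(r²−h²) with h=4.5 from center) (perimeter = 2·24·8.930·sin(180°/24) = 55.95 mm); the r=7.5 cylinder at (2.5, 13.5) gives a regular 24-gon of circumradius 7.5 (constant along its height) (perimeter = 2·24·7.500·sin(180°/24) = 46.99 mm); the r=7.5 cylinder at (6.5, 6.5) contributes a regular 24-gon of circumradius 7.5 (perimeter = 2·24·7.500·sin(180°/24) = 46.99 mm); the sphere at (1.5, 1.5) does not reach this height (|z−center|=13.500 > r=8); Merging all regions: the regions partially overlap (shared area 130.35 mm²), so the edge portions inside another operand are dropped and the merged outline is re-measured after clipping — boundary = 85.41 mm. So its perimeter = 85.41 mm. Layer 115 (z = 28.75): the sphere is absent (|z−center|=18.750 > r=10); the r=7.5 cylinder at (2.5, 13.5) gives a regular 24-gon of circumradius 7.5 (constant along its height) (perimeter = 2·24·7.500·sin(180°/24) = 46.99 mm); the cylinder at (6.5, 6.5) is not intersected at this z (z outside [2, 19]); the r=8 sphere at (1.5, 1.5) slices to a regular 24-gon of circumradius 7.965 (√(r²−h²) with h=0.75 from center) (perimeter = 2·24·7.965·sin(180°/24) = 49.90 mm); Merging all regions: the regions partially overlap (shared area 21.76 mm²), so the edge portions inside another operand are dropped and the merged outline is re-measured after clipping — boundary = 76.17 mm. So its perimeter = 76.17 mm. Layer 58 is larger (85.41 vs 76.17 mm).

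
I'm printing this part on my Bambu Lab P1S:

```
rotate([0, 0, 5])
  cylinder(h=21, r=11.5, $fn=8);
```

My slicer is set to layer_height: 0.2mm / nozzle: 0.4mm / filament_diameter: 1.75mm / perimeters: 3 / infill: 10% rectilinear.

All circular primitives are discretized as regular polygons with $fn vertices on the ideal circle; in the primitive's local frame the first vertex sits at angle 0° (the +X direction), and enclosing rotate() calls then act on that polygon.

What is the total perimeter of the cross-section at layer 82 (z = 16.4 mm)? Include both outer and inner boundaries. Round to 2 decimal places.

70.41 mm

At z = 16.4 mm: the r=11.5 cylinder gives a regular 8-gon of circumradius 11.5 (constant along its height) (perimeter = 2·8·11.500·sin(180°/8) = 70.41 mm); (rotated 5° about Z; rotation is an isometry so areas/perimeters/island counts are preserved). Overall, the cross-section is a single solid region. Total boundary length (outer) = 70.41 mm.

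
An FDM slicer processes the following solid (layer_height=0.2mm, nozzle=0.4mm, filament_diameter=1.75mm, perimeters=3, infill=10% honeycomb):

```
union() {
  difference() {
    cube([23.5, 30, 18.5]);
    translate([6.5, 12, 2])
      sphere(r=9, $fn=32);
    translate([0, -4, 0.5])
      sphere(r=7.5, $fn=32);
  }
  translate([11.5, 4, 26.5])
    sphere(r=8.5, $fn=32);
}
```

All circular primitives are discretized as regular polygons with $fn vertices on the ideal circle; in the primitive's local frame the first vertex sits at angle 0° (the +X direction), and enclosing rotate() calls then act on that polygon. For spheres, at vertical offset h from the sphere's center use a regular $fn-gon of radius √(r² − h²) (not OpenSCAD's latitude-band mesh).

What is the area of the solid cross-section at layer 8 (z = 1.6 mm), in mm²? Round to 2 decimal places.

At z = 1.6 mm: the 23.5×30 cube contributes its full rectangle (area 705.00 mm²); the r=9 sphere at (6.5, 12) slices to a regular 32-gon of circumradius 8.991 (√(r²−h²) with h=0.4 from center) (area = (32/2)·8.991²·sin(360°/32) = 252.34 mm²); the sphere at (0, -4): section is a regular 32-gon, circumradius = √(r²−h²) = √(7.5²−1.1²) = 7.419 (area = (32/2)·7.419²·sin(360°/32) = 171.80 mm²); Subtracting the remaining from the first: starting from the 23.5×30 cube (705.00 mm²), the r=9 sphere at (6.5, 12) partially overlaps it — only the 231.46 mm² overlap (of its 252.34 mm²) is removed, clipping the outline; the r=7.5 sphere at (0, -4) partially overlaps it — only the 14.89 mm² overlap (of its 171.80 mm²) is removed, clipping the outline — area = 458.66 mm²; the sphere at (11.5, 4) is not intersected at this z (|z−center|=24.900 > r=8.5); Combining (union): only that combined region is present, so the union is just that shape — area = 458.66 mm². Overall, the cross-section is a single solid region. Net area = 458.66 mm².

458.66 mm²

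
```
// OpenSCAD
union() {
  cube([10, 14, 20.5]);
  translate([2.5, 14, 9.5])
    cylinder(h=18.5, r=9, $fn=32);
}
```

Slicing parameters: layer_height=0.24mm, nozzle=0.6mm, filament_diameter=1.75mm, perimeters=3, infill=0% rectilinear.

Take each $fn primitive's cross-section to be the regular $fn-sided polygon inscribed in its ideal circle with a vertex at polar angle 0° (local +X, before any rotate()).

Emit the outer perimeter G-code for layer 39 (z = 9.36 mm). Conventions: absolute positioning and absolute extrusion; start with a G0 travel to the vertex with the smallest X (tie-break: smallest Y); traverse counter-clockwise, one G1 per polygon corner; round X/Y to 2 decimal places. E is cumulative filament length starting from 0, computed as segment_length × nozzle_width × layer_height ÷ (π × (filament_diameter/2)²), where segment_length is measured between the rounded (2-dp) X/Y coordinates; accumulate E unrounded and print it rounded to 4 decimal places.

G0 X0.00 Y0.00 Z9.36
G1 X10.00 Y0.00 E0.5987
G1 X10.00 Y14.00 E1.4368
G1 X0.00 Y14.00 E2.0355
G1 X0.00 Y0.00 E2.8737

At z = 9.36 mm: the cube is present — its section is the full 10×14 rectangle; the cylinder at (2.5, 14) is absent (z outside [9.5, 28]); Combining (union): only the 10×14 cube is present, so the union is just that shape — 1 connected region. The outline is a single polygon with 4 vertices. Extrusion per mm of travel: 0.6 × 0.24 / (π × 0.875²) = 0.059868. Accumulating E over each segment gives final E = 2.8737.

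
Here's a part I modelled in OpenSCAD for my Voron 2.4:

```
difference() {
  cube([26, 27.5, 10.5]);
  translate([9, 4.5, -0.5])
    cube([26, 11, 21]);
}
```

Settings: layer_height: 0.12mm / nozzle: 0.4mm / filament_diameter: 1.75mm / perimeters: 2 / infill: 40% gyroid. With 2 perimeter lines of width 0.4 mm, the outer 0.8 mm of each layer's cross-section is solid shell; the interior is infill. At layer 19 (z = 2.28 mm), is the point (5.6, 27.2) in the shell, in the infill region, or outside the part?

At z = 2.28 mm: the cube is present — its section is the full 26×27.5 rectangle; the cube at (9, 4.5) is present — its section is the full 26×11 rectangle; Taking the first minus the rest: starting from the 26×27.5 cube, the 26×11 cube at (9, 4.5) partially overlaps it — only the 187.00 mm² overlap (of its 286.00 mm²) is removed, clipping the outline — 1 connected region. Overall, the cross-section is a single solid region. The nearest boundary edge runs (0.00, 27.50)→(26.00, 27.50); distance from the point to it = 0.30 mm. The point is inside the cross-section, 0.30 mm from the nearest boundary — within the 0.8 mm shell band (2 × 0.4).

shell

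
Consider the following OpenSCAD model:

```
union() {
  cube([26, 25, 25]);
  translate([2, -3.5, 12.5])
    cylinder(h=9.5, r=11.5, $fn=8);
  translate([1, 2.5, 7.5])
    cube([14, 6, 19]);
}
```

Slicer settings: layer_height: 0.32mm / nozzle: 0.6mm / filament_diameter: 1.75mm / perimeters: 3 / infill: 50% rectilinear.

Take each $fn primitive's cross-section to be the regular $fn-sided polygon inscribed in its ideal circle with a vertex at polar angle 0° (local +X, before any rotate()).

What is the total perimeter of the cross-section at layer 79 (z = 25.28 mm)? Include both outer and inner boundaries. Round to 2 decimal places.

40.00 mm

At z = 25.28 mm: the cube is absent (z outside [0, 25]); the cylinder at (2, -3.5) is absent (z outside [12.5, 22]); the cube at (1, 2.5) is present — its section is the full 14×6 rectangle (perimeter 40.00 mm); Taking the union: only the 14×6 cube at (1, 2.5) is present, so the union is just that shape — boundary = 40.00 mm. Overall, the cross-section is a single solid region. Total boundary length (outer) = 40.00 mm.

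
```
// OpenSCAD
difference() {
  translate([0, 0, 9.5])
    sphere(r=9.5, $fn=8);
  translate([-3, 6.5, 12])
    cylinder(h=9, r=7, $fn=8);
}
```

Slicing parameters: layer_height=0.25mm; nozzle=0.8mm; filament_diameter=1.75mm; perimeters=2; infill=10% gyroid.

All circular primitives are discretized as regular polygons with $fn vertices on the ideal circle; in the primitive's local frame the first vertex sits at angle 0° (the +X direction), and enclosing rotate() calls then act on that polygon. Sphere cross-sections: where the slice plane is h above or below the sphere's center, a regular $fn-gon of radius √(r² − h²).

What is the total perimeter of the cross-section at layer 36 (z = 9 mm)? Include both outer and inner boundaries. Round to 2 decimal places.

58.09 mm

At z = 9 mm: the r=9.5 sphere contributes a regular 8-gon of circumradius √(9.5²−0.5²) = 9.487 (perimeter = 2·8·9.487·sin(180°/8) = 58.09 mm); the cylinder at (-3, 6.5) does not reach this height (z outside [12, 21]); After the difference (first − rest): none of the subtracted shapes is present at this height, so the r=9.5 sphere is unchanged — boundary = 58.09 mm. Overall, the cross-section is a single solid region. Total boundary length (outer) = 58.09 mm.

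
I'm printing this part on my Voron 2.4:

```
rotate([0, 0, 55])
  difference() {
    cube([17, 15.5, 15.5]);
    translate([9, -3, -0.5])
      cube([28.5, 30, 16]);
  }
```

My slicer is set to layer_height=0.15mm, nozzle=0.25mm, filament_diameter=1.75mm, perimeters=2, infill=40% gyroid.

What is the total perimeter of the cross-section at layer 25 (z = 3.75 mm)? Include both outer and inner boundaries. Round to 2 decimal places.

At z = 3.75 mm: the cube (footprint 17×15.5) is included at this height (perimeter 65.00 mm); the cube at (9, -3) (footprint 28.5×30) is included at this height (perimeter 117.00 mm); Taking the first minus the rest: starting from the 17×15.5 cube, the 28.5×30 cube at (9, -3) partially overlaps it — only the 124.00 mm² overlap (of its 855.00 mm²) is removed, clipping the outline — boundary = 49.00 mm; (rotated 55° about Z; rotation is an isometry so areas/perimeters/island counts are preserved). Overall, the cross-section is a single solid region. Total boundary length (outer) = 49.00 mm.

49.00 mm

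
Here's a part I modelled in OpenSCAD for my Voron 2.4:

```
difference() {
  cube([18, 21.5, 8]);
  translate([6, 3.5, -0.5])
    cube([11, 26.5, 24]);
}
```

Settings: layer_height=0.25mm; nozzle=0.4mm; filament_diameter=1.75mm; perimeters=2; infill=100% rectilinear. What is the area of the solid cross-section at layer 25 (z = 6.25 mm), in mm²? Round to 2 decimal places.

189.00 mm²

At z = 6.25 mm: the cube (footprint 18×21.5) is included at this height (area 387.00 mm²); the cube at (6, 3.5) (footprint 11×26.5) is included at this height (area 291.50 mm²); Subtracting the remaining from the first: starting from the 18×21.5 cube (387.00 mm²), the 11×26.5 cube at (6, 3.5) partially overlaps it — only the 198.00 mm² overlap (of its 291.50 mm²) is removed, clipping the outline — area = 189.00 mm². Overall, the cross-section is a single solid region. Net area = 189.00 mm².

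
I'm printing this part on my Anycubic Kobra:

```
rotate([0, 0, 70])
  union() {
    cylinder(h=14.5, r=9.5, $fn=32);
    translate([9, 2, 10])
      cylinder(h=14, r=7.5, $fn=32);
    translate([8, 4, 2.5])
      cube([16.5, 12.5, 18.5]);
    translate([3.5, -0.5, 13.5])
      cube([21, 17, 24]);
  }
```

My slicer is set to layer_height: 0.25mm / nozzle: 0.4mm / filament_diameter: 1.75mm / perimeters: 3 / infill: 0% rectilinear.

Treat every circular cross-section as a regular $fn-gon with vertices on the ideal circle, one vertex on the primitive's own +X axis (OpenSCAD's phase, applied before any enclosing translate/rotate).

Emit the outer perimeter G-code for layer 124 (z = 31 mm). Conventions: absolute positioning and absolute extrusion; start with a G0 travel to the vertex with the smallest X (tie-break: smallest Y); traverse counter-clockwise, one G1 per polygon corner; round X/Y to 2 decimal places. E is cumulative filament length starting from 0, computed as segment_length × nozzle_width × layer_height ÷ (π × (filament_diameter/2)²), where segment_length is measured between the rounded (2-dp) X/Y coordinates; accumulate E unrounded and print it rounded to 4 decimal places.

G0 X-14.31 Y8.93 Z31.00
G1 X1.67 Y3.12 E0.7069
G1 X8.85 Y22.85 E1.5798
G1 X-7.13 Y28.67 E2.2869
G1 X-14.31 Y8.93 E3.1602

At z = 31 mm: the cylinder does not reach this height (z outside [0, 14.5]); the cylinder at (9, 2) is absent (z outside [10, 24]); the cube at (8, 4) does not reach this height (z outside [2.5, 21]); the 21×17 cube at (3.5, -0.5) contributes its full rectangle; Merging all regions: only the 21×17 cube at (3.5, -0.5) is present, so the union is just that shape — 1 connected region; (whole slice rotated 70° about Z — lengths, areas and connectivity unchanged). The outline is a single polygon with 4 vertices. Extrusion per mm of travel: 0.4 × 0.25 / (π × 0.875²) = 0.041575. Accumulating E over each segment gives final E = 3.1602.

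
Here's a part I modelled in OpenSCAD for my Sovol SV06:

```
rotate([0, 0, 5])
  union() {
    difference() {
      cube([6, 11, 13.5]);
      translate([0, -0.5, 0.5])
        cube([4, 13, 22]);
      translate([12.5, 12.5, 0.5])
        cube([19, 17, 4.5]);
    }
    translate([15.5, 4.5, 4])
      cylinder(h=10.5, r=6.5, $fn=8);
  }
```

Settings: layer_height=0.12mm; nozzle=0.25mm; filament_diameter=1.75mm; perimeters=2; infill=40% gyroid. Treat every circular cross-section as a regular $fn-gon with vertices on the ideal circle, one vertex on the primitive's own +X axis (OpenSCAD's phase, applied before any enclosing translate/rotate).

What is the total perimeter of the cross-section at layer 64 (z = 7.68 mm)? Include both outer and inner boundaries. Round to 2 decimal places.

65.80 mm

At z = 7.68 mm: the 6×11 cube contributes its full rectangle (perimeter 34.00 mm); the cube at (0, -0.5) is present — its section is the full 4×13 rectangle (perimeter 34.00 mm); the cube at (12.5, 12.5) is not intersected at this z (z outside [0.5, 5]); Taking the first minus the rest: starting from the 6×11 cube, the 4×13 cube at (0, -0.5) partially overlaps it — only the 44.00 mm² overlap (of its 52.00 mm²) is removed, clipping the outline — boundary = 26.00 mm; the r=6.5 cylinder at (15.5, 4.5) contributes a regular 8-gon of circumradius 6.5 (perimeter = 2·8·6.500·sin(180°/8) = 39.80 mm); Merging all regions: the 2 present regions are separate (no shared area or edge), so areas and boundary lengths simply add and each stays a separate island — boundary = 65.80 mm; (rotated 5° about Z; rotation is an isometry so areas/perimeters/island counts are preserved). Overall, the cross-section has 2 separate islands. Total boundary length (outer) = 65.80 mm.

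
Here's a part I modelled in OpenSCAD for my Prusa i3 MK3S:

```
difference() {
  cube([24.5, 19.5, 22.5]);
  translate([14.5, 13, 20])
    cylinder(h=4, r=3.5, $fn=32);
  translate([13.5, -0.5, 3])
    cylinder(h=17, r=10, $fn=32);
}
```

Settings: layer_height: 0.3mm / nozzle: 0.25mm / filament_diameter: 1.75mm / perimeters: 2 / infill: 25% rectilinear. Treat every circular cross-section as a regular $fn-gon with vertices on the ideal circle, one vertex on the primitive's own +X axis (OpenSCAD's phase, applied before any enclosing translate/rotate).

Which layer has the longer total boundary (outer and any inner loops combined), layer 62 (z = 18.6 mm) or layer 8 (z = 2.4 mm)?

layer 62 (z = 18.6 mm)

Layer 62 (z = 18.6): the 24.5×19.5 cube contributes its full rectangle (perimeter 88.00 mm); the cylinder at (14.5, 13) is not intersected at this z (z outside [20, 24]); the r=10 cylinder at (13.5, -0.5) contributes a regular 32-gon of circumradius 10 (perimeter = 2·32·10.000·sin(180°/32) = 62.73 mm); Subtracting the remaining from the first: starting from the 24.5×19.5 cube, the r=10 cylinder at (13.5, -0.5) partially overlaps it — only the 146.10 mm² overlap (of its 312.14 mm²) is removed, clipping the outline — boundary = 98.46 mm. So its perimeter = 98.46 mm. Layer 8 (z = 2.4): the cube (footprint 24.5×19.5) is included at this height (perimeter 88.00 mm); the cylinder at (14.5, 13) does not reach this height (z outside [20, 24]); the cylinder at (13.5, -0.5) is not intersected at this z (z outside [3, 20]); After the difference (first − rest): none of the subtracted shapes is present at this height, so the 24.5×19.5 cube is unchanged — boundary = 88.00 mm. So its perimeter = 88.00 mm. Layer 62 is larger (98.46 vs 88.00 mm).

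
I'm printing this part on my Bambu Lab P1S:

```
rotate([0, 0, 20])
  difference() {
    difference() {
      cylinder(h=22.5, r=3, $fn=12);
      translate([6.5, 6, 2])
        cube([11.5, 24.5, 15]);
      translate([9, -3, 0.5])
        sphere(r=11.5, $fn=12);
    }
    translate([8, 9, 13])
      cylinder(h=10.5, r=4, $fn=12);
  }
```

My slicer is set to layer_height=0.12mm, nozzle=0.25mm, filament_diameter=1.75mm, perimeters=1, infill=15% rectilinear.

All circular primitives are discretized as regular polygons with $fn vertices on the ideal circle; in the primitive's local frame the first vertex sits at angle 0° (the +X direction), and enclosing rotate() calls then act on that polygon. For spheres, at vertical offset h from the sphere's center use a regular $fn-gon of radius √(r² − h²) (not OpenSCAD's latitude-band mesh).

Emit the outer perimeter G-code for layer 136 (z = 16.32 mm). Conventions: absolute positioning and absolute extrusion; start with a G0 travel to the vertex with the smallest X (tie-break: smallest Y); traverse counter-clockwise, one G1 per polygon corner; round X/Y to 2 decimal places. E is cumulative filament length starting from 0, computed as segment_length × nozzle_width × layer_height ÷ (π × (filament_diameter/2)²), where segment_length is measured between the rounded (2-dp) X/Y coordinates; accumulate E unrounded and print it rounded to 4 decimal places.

G0 X-2.95 Y0.52 Z16.32
G1 X-2.82 Y-1.03 E0.0194
G1 X-1.93 Y-2.30 E0.0387
G1 X-0.52 Y-2.95 E0.0581
G1 X1.03 Y-2.82 E0.0775
G1 X2.30 Y-1.93 E0.0969
G1 X2.95 Y-0.52 E0.1162
G1 X2.82 Y1.03 E0.1356
G1 X1.93 Y2.30 E0.1550
G1 X0.52 Y2.95 E0.1743
G1 X-1.03 Y2.82 E0.1937
G1 X-2.30 Y1.93 E0.2131
G1 X-2.95 Y0.52 E0.2324

At z = 16.32 mm: the r=3 cylinder gives a regular 12-gon of circumradius 3 (constant along its height); the cube at (6.5, 6) (footprint 11.5×24.5) is included at this height; the sphere at (9, -3) is absent (|z−center|=15.820 > r=11.5); Taking the first minus the rest: starting from the r=3 cylinder, the 11.5×24.5 cube at (6.5, 6) misses the remaining region (no effect) — 1 connected region; the cylinder at (8, 9): section is a regular 12-gon, circumradius r=4; After the difference (first − rest): starting from that combined region, the r=4 cylinder at (8, 9) misses the remaining region (no effect) — 1 connected region; (whole slice rotated 20° about Z — lengths, areas and connectivity unchanged). The outline is a single polygon with 12 vertices. Extrusion per mm of travel: 0.25 × 0.12 / (π × 0.875²) = 0.012473. Accumulating E over each segment gives final E = 0.2324.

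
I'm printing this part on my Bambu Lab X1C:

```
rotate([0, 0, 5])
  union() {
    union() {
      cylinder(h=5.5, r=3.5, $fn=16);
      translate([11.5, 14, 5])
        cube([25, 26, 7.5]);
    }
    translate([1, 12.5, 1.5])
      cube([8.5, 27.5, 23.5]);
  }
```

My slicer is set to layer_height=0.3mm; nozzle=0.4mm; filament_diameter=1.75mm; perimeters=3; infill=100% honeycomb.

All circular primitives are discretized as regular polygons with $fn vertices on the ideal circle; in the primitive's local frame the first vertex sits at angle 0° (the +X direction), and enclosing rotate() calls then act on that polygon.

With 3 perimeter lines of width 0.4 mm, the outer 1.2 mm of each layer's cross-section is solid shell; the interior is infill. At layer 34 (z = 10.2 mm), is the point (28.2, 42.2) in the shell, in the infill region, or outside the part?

At z = 10.2 mm: the cylinder is absent (z outside [0, 5.5]); the cube at (11.5, 14) (footprint 25×26) is included at this height; Merging all regions: only the 25×26 cube at (11.5, 14) is present, so the union is just that shape — 1 connected region; the cube at (1, 12.5) is present — its section is the full 8.5×27.5 rectangle; Merging all regions: the 2 present regions are separate (no shared area or edge), so areas and boundary lengths simply add and each stays a separate island — 2 connected regions; (whole slice rotated 5° about Z — lengths, areas and connectivity unchanged). Overall, the cross-section has 2 separate islands. Undo the 5° rotation: the query point maps to (31.771, 39.582) in the un-rotated model frame. The nearest boundary edge runs (11.50, 40.00)→(36.50, 40.00); distance from the point to it = 0.42 mm. (Shell/infill is judged within the island containing the point — the largest one.) The point is inside the cross-section, 0.42 mm from the nearest boundary — within the 1.2 mm shell band (3 × 0.4).

shell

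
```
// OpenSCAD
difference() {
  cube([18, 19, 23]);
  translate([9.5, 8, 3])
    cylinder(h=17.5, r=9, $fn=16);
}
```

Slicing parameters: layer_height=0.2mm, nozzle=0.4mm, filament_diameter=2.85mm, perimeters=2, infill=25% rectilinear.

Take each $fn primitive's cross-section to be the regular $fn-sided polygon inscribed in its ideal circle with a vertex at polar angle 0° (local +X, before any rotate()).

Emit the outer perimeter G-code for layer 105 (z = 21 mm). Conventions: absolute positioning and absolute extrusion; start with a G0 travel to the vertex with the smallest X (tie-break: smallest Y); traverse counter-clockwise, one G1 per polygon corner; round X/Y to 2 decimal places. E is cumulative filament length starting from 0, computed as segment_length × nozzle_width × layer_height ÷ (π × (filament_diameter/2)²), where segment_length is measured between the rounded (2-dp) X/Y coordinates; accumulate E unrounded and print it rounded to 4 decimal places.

At z = 21 mm: the cube is present — its section is the full 18×19 rectangle; the cylinder at (9.5, 8) is not intersected at this z (z outside [3, 20.5]); Subtracting the remaining from the first: none of the subtracted shapes is present at this height, so the 18×19 cube is unchanged — 1 connected region. The outline is a single polygon with 4 vertices. Extrusion per mm of travel: 0.4 × 0.2 / (π × 1.425²) = 0.012540. Accumulating E over each segment gives final E = 0.9280.

G0 X0.00 Y0.00 Z21.00
G1 X18.00 Y0.00 E0.2257
G1 X18.00 Y19.00 E0.4640
G1 X0.00 Y19.00 E0.6897
G1 X0.00 Y0.00 E0.9280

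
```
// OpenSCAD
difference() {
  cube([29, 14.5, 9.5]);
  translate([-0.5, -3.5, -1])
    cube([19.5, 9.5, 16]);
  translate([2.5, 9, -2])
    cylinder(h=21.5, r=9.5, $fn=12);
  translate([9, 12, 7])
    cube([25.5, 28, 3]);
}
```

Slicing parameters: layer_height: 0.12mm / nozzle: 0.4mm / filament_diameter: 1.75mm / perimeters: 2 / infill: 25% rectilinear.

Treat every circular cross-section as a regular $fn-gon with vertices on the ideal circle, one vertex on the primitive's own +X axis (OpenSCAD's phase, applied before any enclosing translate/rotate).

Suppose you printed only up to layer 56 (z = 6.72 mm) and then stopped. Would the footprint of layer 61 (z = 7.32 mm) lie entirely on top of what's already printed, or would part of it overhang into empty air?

Compare the two slices. At z = 6.72: the cube (footprint 29×14.5) is included at this height (area 420.50 mm²); the cube at (-0.5, -3.5) (footprint 19.5×9.5) is included at this height (area 185.25 mm²); the cylinder at (2.5, 9): section is a regular 12-gon, circumradius r=9.5 (area = (12/2)·9.500²·sin(360°/12) = 270.75 mm²); the cube at (9, 12) is absent (z outside [7, 10]); After the difference (first − rest): starting from the 29×14.5 cube (420.50 mm²), the 19.5×9.5 cube at (-0.5, -3.5) partially overlaps it — only the 114.00 mm² overlap (of its 185.25 mm²) is removed, clipping the outline; the r=9.5 cylinder at (2.5, 9) partially overlaps it — only the 96.54 mm² overlap (of its 270.75 mm²) is removed, clipping the outline — area = 209.96 mm². At z = 7.32: the 29×14.5 cube contributes its full rectangle (area 420.50 mm²); the cube at (-0.5, -3.5) (footprint 19.5×9.5) is included at this height (area 185.25 mm²); the cylinder at (2.5, 9): section is a regular 12-gon, circumradius r=9.5 (area = (12/2)·9.500²·sin(360°/12) = 270.75 mm²); the cube at (9, 12) (footprint 25.5×28) is included at this height (area 714.00 mm²); After the difference (first − rest): starting from the 29×14.5 cube (420.50 mm²), the 19.5×9.5 cube at (-0.5, -3.5) partially overlaps it — only the 114.00 mm² overlap (of its 185.25 mm²) is removed, clipping the outline; the r=9.5 cylinder at (2.5, 9) partially overlaps it — only the 96.54 mm² overlap (of its 270.75 mm²) is removed, clipping the outline; the 25.5×28 cube at (9, 12) partially overlaps it — only the 45.55 mm² overlap (of its 714.00 mm²) is removed, clipping the outline — area = 164.41 mm². Checking containment: the cross-section at z = 7.32 is a subset of the cross-section at z = 6.72.

entirely on top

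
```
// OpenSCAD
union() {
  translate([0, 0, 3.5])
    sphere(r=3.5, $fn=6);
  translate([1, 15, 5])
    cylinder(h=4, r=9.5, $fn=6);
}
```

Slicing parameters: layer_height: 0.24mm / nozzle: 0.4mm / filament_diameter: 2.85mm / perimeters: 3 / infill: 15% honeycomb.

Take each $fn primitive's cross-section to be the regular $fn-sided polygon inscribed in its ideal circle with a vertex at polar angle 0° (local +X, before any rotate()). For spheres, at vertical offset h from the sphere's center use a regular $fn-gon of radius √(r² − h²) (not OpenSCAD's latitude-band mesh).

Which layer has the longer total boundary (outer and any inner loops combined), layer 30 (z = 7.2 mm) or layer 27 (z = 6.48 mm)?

Layer 30 (z = 7.2): the sphere does not reach this height (|z−center|=3.700 > r=3.5); the r=9.5 cylinder at (1, 15) contributes a regular 6-gon of circumradius 9.5 (perimeter = 2·6·9.500·sin(180°/6) = 57.00 mm); Combining (union): only the r=9.5 cylinder at (1, 15) is present, so the union is just that shape — boundary = 57.00 mm. So its perimeter = 57.00 mm. Layer 27 (z = 6.48): the r=3.5 sphere contributes a regular 6-gon of circumradius √(3.5²−2.98²) = 1.836 (perimeter = 2·6·1.836·sin(180°/6) = 11.01 mm); the cylinder at (1, 15): section is a regular 6-gon, circumradius r=9.5 (perimeter = 2·6·9.500·sin(180°/6) = 57.00 mm); Taking the union: the 2 present regions are separate (no shared area or edge), so areas and boundary lengths simply add and each stays a separate island — boundary = 68.01 mm. So its perimeter = 68.01 mm. Layer 27 is larger (68.01 vs 57.00 mm).

layer 27 (z = 6.48 mm)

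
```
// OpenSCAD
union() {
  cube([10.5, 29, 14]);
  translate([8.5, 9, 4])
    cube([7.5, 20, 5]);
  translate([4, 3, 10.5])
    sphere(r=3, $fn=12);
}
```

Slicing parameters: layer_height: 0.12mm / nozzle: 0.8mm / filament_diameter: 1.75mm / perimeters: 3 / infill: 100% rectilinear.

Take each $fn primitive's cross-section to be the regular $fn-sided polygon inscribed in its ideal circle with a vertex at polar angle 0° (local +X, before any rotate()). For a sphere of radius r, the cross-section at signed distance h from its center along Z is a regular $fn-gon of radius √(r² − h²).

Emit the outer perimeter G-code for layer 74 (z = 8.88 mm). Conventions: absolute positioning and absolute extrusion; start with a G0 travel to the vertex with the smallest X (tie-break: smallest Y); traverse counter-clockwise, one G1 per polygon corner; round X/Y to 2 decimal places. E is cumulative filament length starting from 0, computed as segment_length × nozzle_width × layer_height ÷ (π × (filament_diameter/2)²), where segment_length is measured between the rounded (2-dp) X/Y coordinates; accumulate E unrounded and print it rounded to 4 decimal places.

At z = 8.88 mm: the 10.5×29 cube contributes its full rectangle; the 7.5×20 cube at (8.5, 9) contributes its full rectangle; the r=3 sphere at (4, 3) slices to a regular 12-gon of circumradius 2.525 (√(r²−h²) with h=1.62 from center); Taking the union: the regions partially overlap (shared area 59.13 mm²), so overlapping operands fuse into one piece — 1 connected region. The outline is a single polygon with 6 vertices. Extrusion per mm of travel: 0.8 × 0.12 / (π × 0.875²) = 0.039912. Accumulating E over each segment gives final E = 3.5921.

G0 X0.00 Y0.00 Z8.88
G1 X10.50 Y0.00 E0.4191
G1 X10.50 Y9.00 E0.7783
G1 X16.00 Y9.00 E0.9978
G1 X16.00 Y29.00 E1.7960
G1 X0.00 Y29.00 E2.4346
G1 X0.00 Y0.00 E3.5921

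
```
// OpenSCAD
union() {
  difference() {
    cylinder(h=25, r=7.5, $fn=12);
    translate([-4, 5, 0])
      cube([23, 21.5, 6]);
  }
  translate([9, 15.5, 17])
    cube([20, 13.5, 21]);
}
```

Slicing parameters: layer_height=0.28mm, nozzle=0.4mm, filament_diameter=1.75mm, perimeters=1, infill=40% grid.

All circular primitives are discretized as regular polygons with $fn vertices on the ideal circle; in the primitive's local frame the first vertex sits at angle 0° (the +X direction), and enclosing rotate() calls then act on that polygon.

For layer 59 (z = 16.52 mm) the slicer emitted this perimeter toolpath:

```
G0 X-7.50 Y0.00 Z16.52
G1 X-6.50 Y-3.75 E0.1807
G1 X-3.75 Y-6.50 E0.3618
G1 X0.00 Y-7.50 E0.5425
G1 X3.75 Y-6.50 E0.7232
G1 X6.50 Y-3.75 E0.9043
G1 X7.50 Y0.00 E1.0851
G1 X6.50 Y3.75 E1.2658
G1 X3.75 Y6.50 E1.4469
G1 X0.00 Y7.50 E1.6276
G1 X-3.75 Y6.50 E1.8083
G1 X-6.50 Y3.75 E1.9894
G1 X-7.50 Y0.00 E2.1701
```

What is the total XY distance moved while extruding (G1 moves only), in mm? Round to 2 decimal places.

Sum the Euclidean lengths of each G1 segment: total = 46.60 mm.

46.60 mm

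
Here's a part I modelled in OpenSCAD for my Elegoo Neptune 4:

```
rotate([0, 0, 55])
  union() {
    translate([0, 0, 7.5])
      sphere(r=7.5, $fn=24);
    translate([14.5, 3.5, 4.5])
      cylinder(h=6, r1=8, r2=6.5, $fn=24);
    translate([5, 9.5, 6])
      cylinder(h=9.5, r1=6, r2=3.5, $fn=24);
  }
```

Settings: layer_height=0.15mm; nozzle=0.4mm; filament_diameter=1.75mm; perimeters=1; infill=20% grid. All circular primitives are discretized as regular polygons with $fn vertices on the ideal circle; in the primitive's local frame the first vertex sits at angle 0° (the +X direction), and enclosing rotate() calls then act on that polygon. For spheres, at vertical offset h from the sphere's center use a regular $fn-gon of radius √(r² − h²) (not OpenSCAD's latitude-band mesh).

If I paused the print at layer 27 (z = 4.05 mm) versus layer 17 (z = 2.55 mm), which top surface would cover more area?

layer 27 (z = 4.05 mm)

Layer 27 (z = 4.05): the r=7.5 sphere contributes a regular 24-gon of circumradius √(7.5²−3.45²) = 6.659 (area = (24/2)·6.659²·sin(360°/24) = 137.74 mm²); the cone at (14.5, 3.5) does not reach this height (z outside [4.5, 10.5]); the cone at (5, 9.5) is absent (z outside [6, 15.5]); Merging all regions: only the r=7.5 sphere is present, so the union is just that shape — area = 137.74 mm²; (whole slice rotated 55° about Z — lengths, areas and connectivity unchanged). So its area = 137.74 mm². Layer 17 (z = 2.55): the r=7.5 sphere slices to a regular 24-gon of circumradius 5.634 (√(r²−h²) with h=4.95 from center) (area = (24/2)·5.634²·sin(360°/24) = 98.60 mm²); the cone at (14.5, 3.5) is not intersected at this z (z outside [4.5, 10.5]); the cone at (5, 9.5) is absent (z outside [6, 15.5]); Taking the union: only the r=7.5 sphere is present, so the union is just that shape — area = 98.60 mm²; (rotated 55° about Z; rotation is an isometry so areas/perimeters/island counts are preserved). So its area = 98.60 mm². Layer 27 is larger (137.74 vs 98.60 mm²).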